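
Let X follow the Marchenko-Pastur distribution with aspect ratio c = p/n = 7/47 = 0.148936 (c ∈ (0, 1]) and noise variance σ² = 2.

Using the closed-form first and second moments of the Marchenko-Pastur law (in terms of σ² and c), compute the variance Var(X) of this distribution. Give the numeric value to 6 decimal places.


Recall the MP moments m_1 = E[X] = σ² and m_2 = E[X²] = σ⁴ (1 + c).
m_1 = E[X] = σ² = 2, so m_1² = 4.
m_2 = E[X²] = σ⁴ (1 + c) = 4 · (1 + 0.148936) = 4 · 1.148936 = 4.595745.
(Note m_2 − m_1² simplifies to c · σ⁴ = 0.148936 · 4.)

Var(X) = m_2 − m_1² = 4.595745 − 4 = 0.595745.


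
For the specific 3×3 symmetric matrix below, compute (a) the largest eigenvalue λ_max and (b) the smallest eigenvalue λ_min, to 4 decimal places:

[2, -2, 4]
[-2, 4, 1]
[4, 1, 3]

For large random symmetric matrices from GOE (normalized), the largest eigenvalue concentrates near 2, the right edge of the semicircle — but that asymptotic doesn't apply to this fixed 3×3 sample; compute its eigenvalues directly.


Since M is real symmetric, all three eigenvalues are real; they are the roots of det(λI − M) = λ³ − (tr M) λ² + s λ − det M, where s is the sum of the principal 2×2 minors.
tr M = 2 + 4 + 3 = 9.
s = (2·4 − (-2)²) + (2·3 − 4²) + (4·3 − 1²) = 4 + (-10) + 11 = 5.
det M (expand along row 1) = 2·11 − (-2)·(-10) + 4·(-18) = -70.
Characteristic polynomial: λ³ − 9λ² + 5λ + 70 = 0.
Substitute λ = y + (tr M)/3 = y + 3.000000 to remove the quadratic term: y³ + p·y + q = 0 with p = s − (tr M)²/3 = -22.000000 and q = −2(tr M)³/27 + (tr M)·s/3 − det M = 31.000000.
Three real roots ⇒ use the trigonometric (Viète) form: r = 2√(−p/3) = 5.416026, φ = arccos(3q/(p·r)) = arccos(-0.780512) = 2.466281 rad.
y_k = r·cos(φ/3 − 2πk/3) for k = 0, 1, 2 gives y = 3.686629, 1.592755, -5.279384.
λ_k = y_k + 3.000000 gives λ = 6.6866, 4.5928, -2.2794 (check: the sum is 9.0000 = tr M).

Hence λ_max = 6.6866 and λ_min = -2.2794.


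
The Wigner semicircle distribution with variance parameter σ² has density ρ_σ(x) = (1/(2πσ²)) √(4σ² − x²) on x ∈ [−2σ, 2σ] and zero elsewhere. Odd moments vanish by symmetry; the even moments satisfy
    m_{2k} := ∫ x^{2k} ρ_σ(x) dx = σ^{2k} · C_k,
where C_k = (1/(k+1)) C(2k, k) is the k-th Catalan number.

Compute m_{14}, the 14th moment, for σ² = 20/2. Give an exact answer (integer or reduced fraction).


By the scaled semicircle moment identity, m_{2k} = σ^{2k} · C_k with k = 7.
C_7 = (1/(k+1)) · C(2k, k) = (1/8) · C(14, 7) = (1/8) · 3432 = 429.
σ^{2k} = (σ²)^k = (20/2)^7 = 10000000.

Therefore m_{14} = σ^{14} · C_7 = 10000000 · 429 = 4290000000.


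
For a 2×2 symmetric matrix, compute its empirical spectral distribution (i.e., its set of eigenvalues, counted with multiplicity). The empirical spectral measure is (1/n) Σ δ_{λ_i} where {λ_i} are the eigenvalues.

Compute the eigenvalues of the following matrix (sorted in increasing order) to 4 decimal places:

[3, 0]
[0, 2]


Since M is real symmetric, both eigenvalues are real; they are the roots of det(λI − M) = λ² − (tr M) λ + det M.
tr M = 3 + 2 = 5.
det M = 3·2 − 0² = 6 − 0 = 6.
Characteristic polynomial: λ² − 5λ + 6 = 0.
Discriminant Δ = (tr M)² − 4·det M = 25 − 24 = 1; √Δ = 1.000000.
λ = (tr M ± √Δ)/2 = (5 ± 1.000000)/2, giving (tr M − √Δ)/2 = 2.0000 and (tr M + √Δ)/2 = 3.0000.

Eigenvalues sorted in increasing order: [2.0000, 3.0000].


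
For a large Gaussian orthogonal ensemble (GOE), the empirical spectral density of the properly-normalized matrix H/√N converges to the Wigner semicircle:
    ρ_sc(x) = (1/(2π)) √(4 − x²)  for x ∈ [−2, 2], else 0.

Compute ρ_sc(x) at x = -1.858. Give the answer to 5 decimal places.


ρ_sc(x) = (1/(2π)) √(4 − x²). With x = -1.858:
  4 − x² = 4 − (-1.858)² = 4 − 3.452164 = 0.547836.
  √(4 − x²) = 0.740159.
  1/(2π) = 0.159155.
  ρ_sc(-1.858) = 0.159155 · 0.740159 = 0.117800.

Rounded to 5 decimal places: ρ_sc(-1.858) ≈ 0.11780.


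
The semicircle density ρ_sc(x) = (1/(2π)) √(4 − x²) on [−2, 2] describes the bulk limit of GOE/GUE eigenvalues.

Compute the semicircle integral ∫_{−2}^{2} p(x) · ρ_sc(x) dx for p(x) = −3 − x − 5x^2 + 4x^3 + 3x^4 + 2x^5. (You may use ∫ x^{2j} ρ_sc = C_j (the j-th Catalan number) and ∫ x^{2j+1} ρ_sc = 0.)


Write p(x) = Σ a_i x^i, split into monomials and integrate each against ρ_sc separately.
Using ∫ x^{2j} ρ_sc = C_j = (1/(j+1)) C(2j, j) (Catalan numbers) and ∫ x^{2j+1} ρ_sc = 0 (odd monomials vanish by symmetry):
  i = 0 (even): a_0 · C_{0} = -3 · 1 = -3
  i = 1 (odd): ∫ x^1 ρ_sc = 0 (vanishes)
  i = 2 (even): a_2 · C_{1} = -5 · 1 = -5
  i = 3 (odd): ∫ x^3 ρ_sc = 0 (vanishes)
  i = 4 (even): a_4 · C_{2} = 3 · 2 = 6
  i = 5 (odd): ∫ x^5 ρ_sc = 0 (vanishes)

Summing the contributions: ∫_{−2}^{2} p(x) ρ_sc(x) dx = (-3) + (-5) + 6 = -2.


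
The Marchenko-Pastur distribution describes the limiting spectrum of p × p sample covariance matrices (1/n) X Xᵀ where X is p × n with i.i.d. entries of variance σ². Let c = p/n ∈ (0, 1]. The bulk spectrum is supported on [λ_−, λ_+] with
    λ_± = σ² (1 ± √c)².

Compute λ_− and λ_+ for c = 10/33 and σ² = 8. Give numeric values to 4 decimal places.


c = 10/33 = 0.303030; √c = 0.550482.
λ_− = σ² (1 − √c)² = 8 · (1 − 0.550482)² = 8 · (0.449518)² = 1.616532.
λ_+ = σ² (1 + √c)² = 8 · (1 + 0.550482)² = 8 · (1.550482)² = 19.231953.

Rounded to 4 decimal places: λ_− ≈ 1.6165, λ_+ ≈ 19.2320.


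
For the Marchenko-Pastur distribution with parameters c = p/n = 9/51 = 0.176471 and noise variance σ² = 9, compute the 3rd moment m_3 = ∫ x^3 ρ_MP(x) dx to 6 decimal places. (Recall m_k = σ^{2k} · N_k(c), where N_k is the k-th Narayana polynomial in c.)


E[X³] = σ⁶ (1 + 3c + c²) (third MP moment). With σ² = 9 (so σ⁶ = 729) and c = 9/51 = 0.176471: E[X³] = 729 · (1 + 3·0.176471 + (0.176471)²) = 729 · 1.560554.

So E[X^3] = 1137.643599.


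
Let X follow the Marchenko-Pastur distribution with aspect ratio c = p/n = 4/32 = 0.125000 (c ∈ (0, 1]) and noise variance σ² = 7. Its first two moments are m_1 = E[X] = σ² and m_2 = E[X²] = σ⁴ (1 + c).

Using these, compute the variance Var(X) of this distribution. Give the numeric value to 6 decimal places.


m_1 = E[X] = σ² = 7, so m_1² = 49.
m_2 = E[X²] = σ⁴ (1 + c) = 49 · (1 + 0.125000) = 49 · 1.125000 = 55.125000.
(Note m_2 − m_1² simplifies to c · σ⁴ = 0.125000 · 49.)

Var(X) = m_2 − m_1² = 55.125000 − 49 = 6.125000.


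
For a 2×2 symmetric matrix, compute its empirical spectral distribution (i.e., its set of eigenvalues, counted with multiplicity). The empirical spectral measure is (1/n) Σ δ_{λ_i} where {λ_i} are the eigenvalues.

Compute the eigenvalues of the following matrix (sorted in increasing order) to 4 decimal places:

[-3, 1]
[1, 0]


Since M is real symmetric, both eigenvalues are real; they are the roots of det(λI − M) = λ² − (tr M) λ + det M.
tr M = -3 + 0 = -3.
det M = (-3)·0 − 1² = 0 − 1 = -1.
Characteristic polynomial: λ² + 3λ − 1 = 0.
Discriminant Δ = (tr M)² − 4·det M = 9 − (-4) = 13; √Δ = 3.605551.
λ = (tr M ± √Δ)/2 = (-3 ± 3.605551)/2, giving (tr M − √Δ)/2 = -3.3028 and (tr M + √Δ)/2 = 0.3028.

Eigenvalues sorted in increasing order: [-3.3028, 0.3028].


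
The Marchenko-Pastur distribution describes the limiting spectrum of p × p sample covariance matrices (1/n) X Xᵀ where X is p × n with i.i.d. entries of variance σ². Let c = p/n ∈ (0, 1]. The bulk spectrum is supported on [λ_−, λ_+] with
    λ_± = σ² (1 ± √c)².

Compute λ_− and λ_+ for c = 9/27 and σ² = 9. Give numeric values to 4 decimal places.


c = 9/27 = 0.333333; √c = 0.577350.
λ_− = σ² (1 − √c)² = 9 · (1 − 0.577350)² = 9 · (0.422650)² = 1.607695.
λ_+ = σ² (1 + √c)² = 9 · (1 + 0.577350)² = 9 · (1.577350)² = 22.392305.

Rounded to 4 decimal places: λ_− ≈ 1.6077, λ_+ ≈ 22.3923.


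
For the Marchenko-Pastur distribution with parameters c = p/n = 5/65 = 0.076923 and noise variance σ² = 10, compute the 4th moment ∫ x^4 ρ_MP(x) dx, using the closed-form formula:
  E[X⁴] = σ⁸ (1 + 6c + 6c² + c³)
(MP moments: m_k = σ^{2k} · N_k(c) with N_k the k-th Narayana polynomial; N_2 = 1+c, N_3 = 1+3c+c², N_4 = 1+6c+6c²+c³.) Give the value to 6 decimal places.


E[X⁴] = σ⁸ (1 + 6c + 6c² + c³) (fourth MP moment). With σ² = 10 (so σ⁸ = 10000) and c = 5/65 = 0.076923: E[X⁴] = 10000 · (1 + 6·0.076923 + 6·(0.076923)² + (0.076923)³) = 10000 · 1.497497.

So E[X^4] = 14974.965863.


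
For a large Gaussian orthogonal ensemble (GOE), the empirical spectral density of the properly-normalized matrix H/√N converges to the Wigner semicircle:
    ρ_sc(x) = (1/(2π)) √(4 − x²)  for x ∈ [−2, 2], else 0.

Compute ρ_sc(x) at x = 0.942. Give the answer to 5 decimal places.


ρ_sc(x) = (1/(2π)) √(4 − x²). With x = 0.942:
  4 − x² = 4 − (0.942)² = 4 − 0.887364 = 3.112636.
  √(4 − x²) = 1.764266.
  1/(2π) = 0.159155.
  ρ_sc(0.942) = 0.159155 · 1.764266 = 0.280792.

Rounded to 5 decimal places: ρ_sc(0.942) ≈ 0.28079.


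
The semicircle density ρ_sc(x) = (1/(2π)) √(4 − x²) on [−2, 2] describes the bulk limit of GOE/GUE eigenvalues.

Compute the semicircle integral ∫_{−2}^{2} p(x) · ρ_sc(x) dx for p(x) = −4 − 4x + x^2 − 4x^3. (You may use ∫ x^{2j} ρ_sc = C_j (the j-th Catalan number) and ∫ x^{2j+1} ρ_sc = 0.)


Write p(x) = Σ a_i x^i, split into monomials and integrate each against ρ_sc separately.
Using ∫ x^{2j} ρ_sc = C_j = (1/(j+1)) C(2j, j) (Catalan numbers) and ∫ x^{2j+1} ρ_sc = 0 (odd monomials vanish by symmetry):
  i = 0 (even): a_0 · C_{0} = -4 · 1 = -4
  i = 1 (odd): ∫ x^1 ρ_sc = 0 (vanishes)
  i = 2 (even): a_2 · C_{1} = 1 · 1 = 1
  i = 3 (odd): ∫ x^3 ρ_sc = 0 (vanishes)

Summing the contributions: ∫_{−2}^{2} p(x) ρ_sc(x) dx = (-4) + 1 = -3.


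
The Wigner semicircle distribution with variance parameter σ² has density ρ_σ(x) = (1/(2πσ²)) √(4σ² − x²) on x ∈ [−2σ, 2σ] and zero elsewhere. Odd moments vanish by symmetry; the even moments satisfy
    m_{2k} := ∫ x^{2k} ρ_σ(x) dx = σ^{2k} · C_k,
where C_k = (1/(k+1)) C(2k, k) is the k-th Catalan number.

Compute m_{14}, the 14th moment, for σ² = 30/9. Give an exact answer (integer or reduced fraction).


By the scaled semicircle moment identity, m_{2k} = σ^{2k} · C_k with k = 7.
C_7 = (1/(k+1)) · C(2k, k) = (1/8) · C(14, 7) = (1/8) · 3432 = 429.
σ^{2k} = (σ²)^k = (30/9)^7 = 10000000/2187.

Therefore m_{14} = σ^{14} · C_7 = (10000000/2187) · 429 = 1430000000/729.


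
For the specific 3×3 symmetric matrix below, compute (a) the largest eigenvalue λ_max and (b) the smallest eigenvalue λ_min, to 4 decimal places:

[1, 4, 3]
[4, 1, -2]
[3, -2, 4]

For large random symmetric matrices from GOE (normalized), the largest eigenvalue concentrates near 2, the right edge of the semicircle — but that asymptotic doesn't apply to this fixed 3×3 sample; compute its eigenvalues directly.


Since M is real symmetric, all three eigenvalues are real; they are the roots of det(λI − M) = λ³ − (tr M) λ² + s λ − det M, where s is the sum of the principal 2×2 minors.
tr M = 1 + 1 + 4 = 6.
s = (1·1 − 4²) + (1·4 − 3²) + (1·4 − (-2)²) = -15 + (-5) + 0 = -20.
det M (expand along row 1) = 1·0 − 4·22 + 3·(-11) = -121.
Characteristic polynomial: λ³ − 6λ² − 20λ + 121 = 0.
Substitute λ = y + (tr M)/3 = y + 2.000000 to remove the quadratic term: y³ + p·y + q = 0 with p = s − (tr M)²/3 = -32.000000 and q = −2(tr M)³/27 + (tr M)·s/3 − det M = 65.000000.
Three real roots ⇒ use the trigonometric (Viète) form: r = 2√(−p/3) = 6.531973, φ = arccos(3q/(p·r)) = arccos(-0.932911) = 2.773210 rad.
y_k = r·cos(φ/3 − 2πk/3) for k = 0, 1, 2 gives y = 3.934278, 2.548510, -6.482789.
λ_k = y_k + 2.000000 gives λ = 5.9343, 4.5485, -4.4828 (check: the sum is 6.0000 = tr M).

Hence λ_max = 5.9343 and λ_min = -4.4828.


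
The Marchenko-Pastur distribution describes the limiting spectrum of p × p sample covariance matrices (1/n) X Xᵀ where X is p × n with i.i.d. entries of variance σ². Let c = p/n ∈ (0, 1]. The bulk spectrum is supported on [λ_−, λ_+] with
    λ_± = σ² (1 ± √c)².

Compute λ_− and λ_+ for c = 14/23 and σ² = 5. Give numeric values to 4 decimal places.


c = 14/23 = 0.608696; √c = 0.780189.
λ_− = σ² (1 − √c)² = 5 · (1 − 0.780189)² = 5 · (0.219811)² = 0.241583.
λ_+ = σ² (1 + √c)² = 5 · (1 + 0.780189)² = 5 · (1.780189)² = 15.845373.

Rounded to 4 decimal places: λ_− ≈ 0.2416, λ_+ ≈ 15.8454.


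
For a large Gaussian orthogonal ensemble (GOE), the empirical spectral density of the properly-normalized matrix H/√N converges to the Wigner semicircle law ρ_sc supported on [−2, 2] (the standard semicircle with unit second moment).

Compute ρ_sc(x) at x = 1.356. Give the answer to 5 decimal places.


ρ_sc(x) = (1/(2π)) √(4 − x²). With x = 1.356:
  4 − x² = 4 − (1.356)² = 4 − 1.838736 = 2.161264.
  √(4 − x²) = 1.470124.
  1/(2π) = 0.159155.
  ρ_sc(1.356) = 0.159155 · 1.470124 = 0.233977.

Rounded to 5 decimal places: ρ_sc(1.356) ≈ 0.23398.


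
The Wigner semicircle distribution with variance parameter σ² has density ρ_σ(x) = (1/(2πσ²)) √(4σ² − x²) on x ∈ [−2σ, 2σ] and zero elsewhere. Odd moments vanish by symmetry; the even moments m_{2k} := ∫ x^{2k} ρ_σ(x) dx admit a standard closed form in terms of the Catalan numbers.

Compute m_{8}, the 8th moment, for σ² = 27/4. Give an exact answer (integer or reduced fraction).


By the scaled semicircle moment identity, m_{2k} = σ^{2k} · C_k with k = 4.
C_4 = (1/(k+1)) · C(2k, k) = (1/5) · C(8, 4) = (1/5) · 70 = 14.
σ^{2k} = (σ²)^k = (27/4)^4 = 531441/256.

Therefore m_{8} = σ^{8} · C_4 = (531441/256) · 14 = 3720087/128.


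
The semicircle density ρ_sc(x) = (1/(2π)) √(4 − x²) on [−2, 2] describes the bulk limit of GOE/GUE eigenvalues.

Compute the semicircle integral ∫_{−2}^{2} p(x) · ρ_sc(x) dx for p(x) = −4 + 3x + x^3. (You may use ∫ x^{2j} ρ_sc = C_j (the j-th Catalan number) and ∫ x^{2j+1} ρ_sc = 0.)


Write p(x) = Σ a_i x^i, split into monomials and integrate each against ρ_sc separately.
Using ∫ x^{2j} ρ_sc = C_j = (1/(j+1)) C(2j, j) (Catalan numbers) and ∫ x^{2j+1} ρ_sc = 0 (odd monomials vanish by symmetry):
  i = 0 (even): a_0 · C_{0} = -4 · 1 = -4
  i = 1 (odd): ∫ x^1 ρ_sc = 0 (vanishes)
  i = 3 (odd): ∫ x^3 ρ_sc = 0 (vanishes)

Summing the contributions: ∫_{−2}^{2} p(x) ρ_sc(x) dx = -4.


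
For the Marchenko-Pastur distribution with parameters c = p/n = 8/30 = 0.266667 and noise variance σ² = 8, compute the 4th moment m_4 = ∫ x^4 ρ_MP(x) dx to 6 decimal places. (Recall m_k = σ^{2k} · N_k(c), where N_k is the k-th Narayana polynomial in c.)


E[X⁴] = σ⁸ (1 + 6c + 6c² + c³) (fourth MP moment). With σ² = 8 (so σ⁸ = 4096) and c = 8/30 = 0.266667: E[X⁴] = 4096 · (1 + 6·0.266667 + 6·(0.266667)² + (0.266667)³) = 4096 · 3.045630.

So E[X^4] = 12474.898963.


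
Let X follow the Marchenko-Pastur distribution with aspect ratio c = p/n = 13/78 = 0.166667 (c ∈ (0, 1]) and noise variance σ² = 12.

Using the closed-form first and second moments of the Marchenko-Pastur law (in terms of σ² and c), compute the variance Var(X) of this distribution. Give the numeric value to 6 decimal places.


Recall the MP moments m_1 = E[X] = σ² and m_2 = E[X²] = σ⁴ (1 + c).
m_1 = E[X] = σ² = 12, so m_1² = 144.
m_2 = E[X²] = σ⁴ (1 + c) = 144 · (1 + 0.166667) = 144 · 1.166667 = 168.000000.
(Note m_2 − m_1² simplifies to c · σ⁴ = 0.166667 · 144.)

Var(X) = m_2 − m_1² = 168.000000 − 144 = 24.000000.


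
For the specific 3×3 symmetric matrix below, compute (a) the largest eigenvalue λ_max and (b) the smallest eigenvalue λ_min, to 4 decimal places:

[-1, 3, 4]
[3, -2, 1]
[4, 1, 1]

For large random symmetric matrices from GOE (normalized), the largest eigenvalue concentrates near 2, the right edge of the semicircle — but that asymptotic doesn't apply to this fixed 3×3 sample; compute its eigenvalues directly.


Since M is real symmetric, all three eigenvalues are real; they are the roots of det(λI − M) = λ³ − (tr M) λ² + s λ − det M, where s is the sum of the principal 2×2 minors.
tr M = -1 + (-2) + 1 = -2.
s = ((-1)·(-2) − 3²) + ((-1)·1 − 4²) + ((-2)·1 − 1²) = -7 + (-17) + (-3) = -27.
det M (expand along row 1) = (-1)·(-3) − 3·(-1) + 4·11 = 50.
Characteristic polynomial: λ³ + 2λ² − 27λ − 50 = 0.
Substitute λ = y + (tr M)/3 = y − 0.666667 to remove the quadratic term: y³ + p·y + q = 0 with p = s − (tr M)²/3 = -28.333333 and q = −2(tr M)³/27 + (tr M)·s/3 − det M = -31.407407.
Three real roots ⇒ use the trigonometric (Viète) form: r = 2√(−p/3) = 6.146363, φ = arccos(3q/(p·r)) = arccos(0.541050) = 0.999111 rad.
y_k = r·cos(φ/3 − 2πk/3) for k = 0, 1, 2 gives y = 5.808644, -1.164186, -4.644458.
λ_k = y_k − 0.666667 gives λ = 5.1420, -1.8309, -5.3111 (check: the sum is -2.0000 = tr M).

Hence λ_max = 5.1420 and λ_min = -5.3111.


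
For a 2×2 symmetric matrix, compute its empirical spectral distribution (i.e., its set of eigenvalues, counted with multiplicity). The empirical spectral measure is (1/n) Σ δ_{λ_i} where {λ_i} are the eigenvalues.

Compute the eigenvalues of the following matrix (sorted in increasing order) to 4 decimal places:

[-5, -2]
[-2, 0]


Since M is real symmetric, both eigenvalues are real; they are the roots of det(λI − M) = λ² − (tr M) λ + det M.
tr M = -5 + 0 = -5.
det M = (-5)·0 − (-2)² = 0 − 4 = -4.
Characteristic polynomial: λ² + 5λ − 4 = 0.
Discriminant Δ = (tr M)² − 4·det M = 25 − (-16) = 41; √Δ = 6.403124.
λ = (tr M ± √Δ)/2 = (-5 ± 6.403124)/2, giving (tr M − √Δ)/2 = -5.7016 and (tr M + √Δ)/2 = 0.7016.

Eigenvalues sorted in increasing order: [-5.7016, 0.7016].


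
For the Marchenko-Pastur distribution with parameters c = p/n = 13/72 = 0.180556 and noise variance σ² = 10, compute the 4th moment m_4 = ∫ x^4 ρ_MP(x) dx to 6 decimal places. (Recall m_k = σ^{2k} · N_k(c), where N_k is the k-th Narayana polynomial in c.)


E[X⁴] = σ⁸ (1 + 6c + 6c² + c³) (fourth MP moment). With σ² = 10 (so σ⁸ = 10000) and c = 13/72 = 0.180556: E[X⁴] = 10000 · (1 + 6·0.180556 + 6·(0.180556)² + (0.180556)³) = 10000 · 2.284821.

So E[X^4] = 22848.213520.


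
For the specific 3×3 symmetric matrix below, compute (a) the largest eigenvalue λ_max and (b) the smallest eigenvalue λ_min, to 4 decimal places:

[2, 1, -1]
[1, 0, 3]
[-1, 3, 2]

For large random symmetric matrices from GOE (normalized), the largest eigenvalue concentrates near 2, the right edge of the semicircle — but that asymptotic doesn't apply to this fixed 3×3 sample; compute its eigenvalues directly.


Since M is real symmetric, all three eigenvalues are real; they are the roots of det(λI − M) = λ³ − (tr M) λ² + s λ − det M, where s is the sum of the principal 2×2 minors.
tr M = 2 + 0 + 2 = 4.
s = (2·0 − 1²) + (2·2 − (-1)²) + (0·2 − 3²) = -1 + 3 + (-9) = -7.
det M (expand along row 1) = 2·(-9) − 1·5 + (-1)·3 = -26.
Characteristic polynomial: λ³ − 4λ² − 7λ + 26 = 0.
Substitute λ = y + (tr M)/3 = y + 1.333333 to remove the quadratic term: y³ + p·y + q = 0 with p = s − (tr M)²/3 = -12.333333 and q = −2(tr M)³/27 + (tr M)·s/3 − det M = 11.925926.
Three real roots ⇒ use the trigonometric (Viète) form: r = 2√(−p/3) = 4.055175, φ = arccos(3q/(p·r)) = arccos(-0.715358) = 2.367932 rad.
y_k = r·cos(φ/3 − 2πk/3) for k = 0, 1, 2 gives y = 2.856201, 1.064874, -3.921075.
λ_k = y_k + 1.333333 gives λ = 4.1895, 2.3982, -2.5877 (check: the sum is 4.0000 = tr M).

Hence λ_max = 4.1895 and λ_min = -2.5877.


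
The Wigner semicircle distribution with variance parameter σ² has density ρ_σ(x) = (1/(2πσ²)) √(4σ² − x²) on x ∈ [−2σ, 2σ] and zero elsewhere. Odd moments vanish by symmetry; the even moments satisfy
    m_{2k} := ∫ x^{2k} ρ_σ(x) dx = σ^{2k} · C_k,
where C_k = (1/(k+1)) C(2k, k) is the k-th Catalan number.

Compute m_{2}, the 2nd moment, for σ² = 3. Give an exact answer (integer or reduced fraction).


By the scaled semicircle moment identity, m_{2k} = σ^{2k} · C_k with k = 1.
C_1 = (1/(k+1)) · C(2k, k) = (1/2) · C(2, 1) = (1/2) · 2 = 1.
σ^{2k} = (σ²)^k = (3)^1 = 3.

Therefore m_{2} = σ^{2} · C_1 = 3 · 1 = 3.


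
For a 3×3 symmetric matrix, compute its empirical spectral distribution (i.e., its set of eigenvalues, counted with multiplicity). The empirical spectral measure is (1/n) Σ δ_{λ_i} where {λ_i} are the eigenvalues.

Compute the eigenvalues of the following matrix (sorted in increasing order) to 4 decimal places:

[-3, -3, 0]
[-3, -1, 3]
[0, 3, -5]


Since M is real symmetric, all three eigenvalues are real; they are the roots of det(λI − M) = λ³ − (tr M) λ² + s λ − det M, where s is the sum of the principal 2×2 minors.
tr M = -3 + (-1) + (-5) = -9.
s = ((-3)·(-1) − (-3)²) + ((-3)·(-5) − 0²) + ((-1)·(-5) − 3²) = -6 + 15 + (-4) = 5.
det M (expand along row 1) = (-3)·(-4) − (-3)·15 + 0·(-9) = 57.
Characteristic polynomial: λ³ + 9λ² + 5λ − 57 = 0.
Substitute λ = y + (tr M)/3 = y − 3.000000 to remove the quadratic term: y³ + p·y + q = 0 with p = s − (tr M)²/3 = -22.000000 and q = −2(tr M)³/27 + (tr M)·s/3 − det M = -18.000000.
Three real roots ⇒ use the trigonometric (Viète) form: r = 2√(−p/3) = 5.416026, φ = arccos(3q/(p·r)) = arccos(0.453200) = 1.100444 rad.
y_k = r·cos(φ/3 − 2πk/3) for k = 0, 1, 2 gives y = 5.055722, -0.845672, -4.210049.
λ_k = y_k − 3.000000 gives λ = 2.0557, -3.8457, -7.2100 (check: the sum is -9.0000 = tr M).

Eigenvalues sorted in increasing order: [-7.2100, -3.8457, 2.0557].


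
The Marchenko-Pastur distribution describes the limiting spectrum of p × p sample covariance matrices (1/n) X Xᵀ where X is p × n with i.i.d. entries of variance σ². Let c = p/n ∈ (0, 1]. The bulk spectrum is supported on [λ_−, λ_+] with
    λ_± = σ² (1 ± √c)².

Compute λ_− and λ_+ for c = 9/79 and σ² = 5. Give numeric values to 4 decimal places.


c = 9/79 = 0.113924; √c = 0.337526.
λ_− = σ² (1 − √c)² = 5 · (1 − 0.337526)² = 5 · (0.662474)² = 2.194357.
λ_+ = σ² (1 + √c)² = 5 · (1 + 0.337526)² = 5 · (1.337526)² = 8.944884.

Rounded to 4 decimal places: λ_− ≈ 2.1944, λ_+ ≈ 8.9449.


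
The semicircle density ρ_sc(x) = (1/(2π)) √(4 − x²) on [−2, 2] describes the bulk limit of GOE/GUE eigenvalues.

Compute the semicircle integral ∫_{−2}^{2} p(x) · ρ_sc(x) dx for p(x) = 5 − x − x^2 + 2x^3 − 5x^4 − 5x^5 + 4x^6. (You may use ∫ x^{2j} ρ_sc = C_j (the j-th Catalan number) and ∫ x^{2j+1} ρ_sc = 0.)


Write p(x) = Σ a_i x^i, split into monomials and integrate each against ρ_sc separately.
Using ∫ x^{2j} ρ_sc = C_j = (1/(j+1)) C(2j, j) (Catalan numbers) and ∫ x^{2j+1} ρ_sc = 0 (odd monomials vanish by symmetry):
  i = 0 (even): a_0 · C_{0} = 5 · 1 = 5
  i = 1 (odd): ∫ x^1 ρ_sc = 0 (vanishes)
  i = 2 (even): a_2 · C_{1} = -1 · 1 = -1
  i = 3 (odd): ∫ x^3 ρ_sc = 0 (vanishes)
  i = 4 (even): a_4 · C_{2} = -5 · 2 = -10
  i = 5 (odd): ∫ x^5 ρ_sc = 0 (vanishes)
  i = 6 (even): a_6 · C_{3} = 4 · 5 = 20

Summing the contributions: ∫_{−2}^{2} p(x) ρ_sc(x) dx = 5 + (-1) + (-10) + 20 = 14.


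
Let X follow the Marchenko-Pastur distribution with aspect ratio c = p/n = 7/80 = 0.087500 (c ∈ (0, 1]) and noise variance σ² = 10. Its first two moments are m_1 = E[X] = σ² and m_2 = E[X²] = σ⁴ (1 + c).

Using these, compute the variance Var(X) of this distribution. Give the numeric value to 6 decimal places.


m_1 = E[X] = σ² = 10, so m_1² = 100.
m_2 = E[X²] = σ⁴ (1 + c) = 100 · (1 + 0.087500) = 100 · 1.087500 = 108.750000.
(Note m_2 − m_1² simplifies to c · σ⁴ = 0.087500 · 100.)

Var(X) = m_2 − m_1² = 108.750000 − 100 = 8.750000.


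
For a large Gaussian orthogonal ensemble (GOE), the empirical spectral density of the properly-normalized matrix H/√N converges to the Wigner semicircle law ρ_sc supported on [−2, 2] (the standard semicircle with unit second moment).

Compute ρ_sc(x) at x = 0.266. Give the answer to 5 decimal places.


ρ_sc(x) = (1/(2π)) √(4 − x²). With x = 0.266:
  4 − x² = 4 − (0.266)² = 4 − 0.070756 = 3.929244.
  √(4 − x²) = 1.982232.
  1/(2π) = 0.159155.
  ρ_sc(0.266) = 0.159155 · 1.982232 = 0.315482.

Rounded to 5 decimal places: ρ_sc(0.266) ≈ 0.31548.


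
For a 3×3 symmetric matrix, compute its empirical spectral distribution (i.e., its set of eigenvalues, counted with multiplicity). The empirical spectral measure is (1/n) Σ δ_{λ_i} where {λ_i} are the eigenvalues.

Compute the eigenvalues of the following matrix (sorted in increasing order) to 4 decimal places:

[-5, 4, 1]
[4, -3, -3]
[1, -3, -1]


Since M is real symmetric, all three eigenvalues are real; they are the roots of det(λI − M) = λ³ − (tr M) λ² + s λ − det M, where s is the sum of the principal 2×2 minors.
tr M = -5 + (-3) + (-1) = -9.
s = ((-5)·(-3) − 4²) + ((-5)·(-1) − 1²) + ((-3)·(-1) − (-3)²) = -1 + 4 + (-6) = -3.
det M (expand along row 1) = (-5)·(-6) − 4·(-1) + 1·(-9) = 25.
Characteristic polynomial: λ³ + 9λ² − 3λ − 25 = 0.
Substitute λ = y + (tr M)/3 = y − 3.000000 to remove the quadratic term: y³ + p·y + q = 0 with p = s − (tr M)²/3 = -30.000000 and q = −2(tr M)³/27 + (tr M)·s/3 − det M = 38.000000.
Three real roots ⇒ use the trigonometric (Viète) form: r = 2√(−p/3) = 6.324555, φ = arccos(3q/(p·r)) = arccos(-0.600833) = 2.215339 rad.
y_k = r·cos(φ/3 − 2πk/3) for k = 0, 1, 2 gives y = 4.677106, 1.348385, -6.025491.
λ_k = y_k − 3.000000 gives λ = 1.6771, -1.6516, -9.0255 (check: the sum is -9.0000 = tr M).

Eigenvalues sorted in increasing order: [-9.0255, -1.6516, 1.6771].


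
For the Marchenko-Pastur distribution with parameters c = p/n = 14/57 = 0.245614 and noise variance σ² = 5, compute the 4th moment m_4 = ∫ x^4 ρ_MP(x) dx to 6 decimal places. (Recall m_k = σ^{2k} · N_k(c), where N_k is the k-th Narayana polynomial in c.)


E[X⁴] = σ⁸ (1 + 6c + 6c² + c³) (fourth MP moment). With σ² = 5 (so σ⁸ = 625) and c = 14/57 = 0.245614: E[X⁴] = 625 · (1 + 6·0.245614 + 6·(0.245614)² + (0.245614)³) = 625 · 2.850459.

So E[X^4] = 1781.536694.


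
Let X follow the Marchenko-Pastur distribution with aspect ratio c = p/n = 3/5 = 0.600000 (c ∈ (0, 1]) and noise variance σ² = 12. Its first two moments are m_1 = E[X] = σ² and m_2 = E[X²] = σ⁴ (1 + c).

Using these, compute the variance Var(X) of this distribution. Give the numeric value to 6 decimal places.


m_1 = E[X] = σ² = 12, so m_1² = 144.
m_2 = E[X²] = σ⁴ (1 + c) = 144 · (1 + 0.600000) = 144 · 1.600000 = 230.400000.
(Note m_2 − m_1² simplifies to c · σ⁴ = 0.600000 · 144.)

Var(X) = m_2 − m_1² = 230.400000 − 144 = 86.400000.


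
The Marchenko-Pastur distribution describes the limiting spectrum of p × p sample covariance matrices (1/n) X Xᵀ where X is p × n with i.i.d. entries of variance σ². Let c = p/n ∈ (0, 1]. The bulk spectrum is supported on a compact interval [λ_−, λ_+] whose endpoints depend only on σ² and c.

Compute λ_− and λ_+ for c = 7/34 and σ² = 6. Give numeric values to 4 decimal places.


c = 7/34 = 0.205882; √c = 0.453743.
λ_− = σ² (1 − √c)² = 6 · (1 − 0.453743)² = 6 · (0.546257)² = 1.790383.
λ_+ = σ² (1 + √c)² = 6 · (1 + 0.453743)² = 6 · (1.453743)² = 12.680205.

Rounded to 4 decimal places: λ_− ≈ 1.7904, λ_+ ≈ 12.6802.


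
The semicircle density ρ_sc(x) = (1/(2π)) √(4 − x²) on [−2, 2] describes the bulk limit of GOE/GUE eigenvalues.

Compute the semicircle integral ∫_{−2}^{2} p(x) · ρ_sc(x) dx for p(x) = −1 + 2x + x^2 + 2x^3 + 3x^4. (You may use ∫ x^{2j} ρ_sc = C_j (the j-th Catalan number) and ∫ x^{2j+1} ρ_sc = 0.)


Write p(x) = Σ a_i x^i, split into monomials and integrate each against ρ_sc separately.
Using ∫ x^{2j} ρ_sc = C_j = (1/(j+1)) C(2j, j) (Catalan numbers) and ∫ x^{2j+1} ρ_sc = 0 (odd monomials vanish by symmetry):
  i = 0 (even): a_0 · C_{0} = -1 · 1 = -1
  i = 1 (odd): ∫ x^1 ρ_sc = 0 (vanishes)
  i = 2 (even): a_2 · C_{1} = 1 · 1 = 1
  i = 3 (odd): ∫ x^3 ρ_sc = 0 (vanishes)
  i = 4 (even): a_4 · C_{2} = 3 · 2 = 6

Summing the contributions: ∫_{−2}^{2} p(x) ρ_sc(x) dx = (-1) + 1 + 6 = 6.


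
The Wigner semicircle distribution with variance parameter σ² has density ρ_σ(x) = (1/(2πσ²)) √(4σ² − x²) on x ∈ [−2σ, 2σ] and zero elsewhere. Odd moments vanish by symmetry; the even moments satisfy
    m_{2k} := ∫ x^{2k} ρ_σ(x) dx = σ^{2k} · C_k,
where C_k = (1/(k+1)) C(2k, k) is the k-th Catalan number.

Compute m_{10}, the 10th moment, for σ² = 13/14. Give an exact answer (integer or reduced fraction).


By the scaled semicircle moment identity, m_{2k} = σ^{2k} · C_k with k = 5.
C_5 = (1/(k+1)) · C(2k, k) = (1/6) · C(10, 5) = (1/6) · 252 = 42.
σ^{2k} = (σ²)^k = (13/14)^5 = 371293/537824.

Therefore m_{10} = σ^{10} · C_5 = (371293/537824) · 42 = 1113879/38416.


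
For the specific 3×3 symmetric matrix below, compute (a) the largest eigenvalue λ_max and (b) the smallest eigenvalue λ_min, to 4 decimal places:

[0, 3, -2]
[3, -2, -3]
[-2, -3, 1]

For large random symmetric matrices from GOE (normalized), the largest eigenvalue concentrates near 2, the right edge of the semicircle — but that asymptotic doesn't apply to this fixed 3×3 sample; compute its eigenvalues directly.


Since M is real symmetric, all three eigenvalues are real; they are the roots of det(λI − M) = λ³ − (tr M) λ² + s λ − det M, where s is the sum of the principal 2×2 minors.
tr M = 0 + (-2) + 1 = -1.
s = (0·(-2) − 3²) + (0·1 − (-2)²) + ((-2)·1 − (-3)²) = -9 + (-4) + (-11) = -24.
det M (expand along row 1) = 0·(-11) − 3·(-3) + (-2)·(-13) = 35.
Characteristic polynomial: λ³ + λ² − 24λ − 35 = 0.
Substitute λ = y + (tr M)/3 = y − 0.333333 to remove the quadratic term: y³ + p·y + q = 0 with p = s − (tr M)²/3 = -24.333333 and q = −2(tr M)³/27 + (tr M)·s/3 − det M = -26.925926.
Three real roots ⇒ use the trigonometric (Viète) form: r = 2√(−p/3) = 5.696002, φ = arccos(3q/(p·r)) = arccos(0.582801) = 0.948625 rad.
y_k = r·cos(φ/3 − 2πk/3) for k = 0, 1, 2 gives y = 5.413602, -1.172846, -4.240756.
λ_k = y_k − 0.333333 gives λ = 5.0803, -1.5062, -4.5741 (check: the sum is -1.0000 = tr M).

Hence λ_max = 5.0803 and λ_min = -4.5741.


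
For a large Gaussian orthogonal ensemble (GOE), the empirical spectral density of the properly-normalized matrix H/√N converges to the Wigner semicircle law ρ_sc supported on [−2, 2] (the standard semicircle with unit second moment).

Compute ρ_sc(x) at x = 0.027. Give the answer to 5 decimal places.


ρ_sc(x) = (1/(2π)) √(4 − x²). With x = 0.027:
  4 − x² = 4 − (0.027)² = 4 − 0.000729 = 3.999271.
  √(4 − x²) = 1.999818.
  1/(2π) = 0.159155.
  ρ_sc(0.027) = 0.159155 · 1.999818 = 0.318281.

Rounded to 5 decimal places: ρ_sc(0.027) ≈ 0.31828.


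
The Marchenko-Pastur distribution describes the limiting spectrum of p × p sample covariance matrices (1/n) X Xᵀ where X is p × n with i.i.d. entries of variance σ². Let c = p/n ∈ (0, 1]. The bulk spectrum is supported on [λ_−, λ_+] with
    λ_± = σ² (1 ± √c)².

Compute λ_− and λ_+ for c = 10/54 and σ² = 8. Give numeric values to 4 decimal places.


c = 10/54 = 0.185185; √c = 0.430331.
λ_− = σ² (1 − √c)² = 8 · (1 − 0.430331)² = 8 · (0.569669)² = 2.596178.
λ_+ = σ² (1 + √c)² = 8 · (1 + 0.430331)² = 8 · (1.430331)² = 16.366785.

Rounded to 4 decimal places: λ_− ≈ 2.5962, λ_+ ≈ 16.3668.


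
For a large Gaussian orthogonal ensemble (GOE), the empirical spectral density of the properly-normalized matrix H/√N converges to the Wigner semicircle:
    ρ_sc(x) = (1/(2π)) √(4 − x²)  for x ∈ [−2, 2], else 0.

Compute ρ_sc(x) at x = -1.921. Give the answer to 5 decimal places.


ρ_sc(x) = (1/(2π)) √(4 − x²). With x = -1.921:
  4 − x² = 4 − (-1.921)² = 4 − 3.690241 = 0.309759.
  √(4 − x²) = 0.556560.
  1/(2π) = 0.159155.
  ρ_sc(-1.921) = 0.159155 · 0.556560 = 0.088579.

Rounded to 5 decimal places: ρ_sc(-1.921) ≈ 0.08858.


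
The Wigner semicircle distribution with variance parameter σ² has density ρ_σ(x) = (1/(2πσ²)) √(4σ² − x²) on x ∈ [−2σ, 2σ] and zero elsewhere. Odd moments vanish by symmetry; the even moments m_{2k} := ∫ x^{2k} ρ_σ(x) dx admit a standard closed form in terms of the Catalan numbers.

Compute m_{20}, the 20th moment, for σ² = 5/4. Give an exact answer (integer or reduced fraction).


By the scaled semicircle moment identity, m_{2k} = σ^{2k} · C_k with k = 10.
C_10 = (1/(k+1)) · C(2k, k) = (1/11) · C(20, 10) = (1/11) · 184756 = 16796.
σ^{2k} = (σ²)^k = (5/4)^10 = 9765625/1048576.

Therefore m_{20} = σ^{20} · C_10 = (9765625/1048576) · 16796 = 41005859375/262144.


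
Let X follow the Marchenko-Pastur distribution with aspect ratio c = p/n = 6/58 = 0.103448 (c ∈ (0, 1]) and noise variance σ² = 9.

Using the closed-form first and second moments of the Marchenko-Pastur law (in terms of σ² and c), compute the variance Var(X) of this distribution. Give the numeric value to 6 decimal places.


Recall the MP moments m_1 = E[X] = σ² and m_2 = E[X²] = σ⁴ (1 + c).
m_1 = E[X] = σ² = 9, so m_1² = 81.
m_2 = E[X²] = σ⁴ (1 + c) = 81 · (1 + 0.103448) = 81 · 1.103448 = 89.379310.
(Note m_2 − m_1² simplifies to c · σ⁴ = 0.103448 · 81.)

Var(X) = m_2 − m_1² = 89.379310 − 81 = 8.379310.


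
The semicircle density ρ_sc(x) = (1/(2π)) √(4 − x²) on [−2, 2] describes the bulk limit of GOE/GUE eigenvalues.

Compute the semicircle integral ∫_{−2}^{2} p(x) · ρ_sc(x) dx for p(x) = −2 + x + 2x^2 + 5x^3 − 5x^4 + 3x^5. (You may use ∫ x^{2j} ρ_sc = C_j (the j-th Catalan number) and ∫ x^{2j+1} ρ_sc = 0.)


Write p(x) = Σ a_i x^i, split into monomials and integrate each against ρ_sc separately.
Using ∫ x^{2j} ρ_sc = C_j = (1/(j+1)) C(2j, j) (Catalan numbers) and ∫ x^{2j+1} ρ_sc = 0 (odd monomials vanish by symmetry):
  i = 0 (even): a_0 · C_{0} = -2 · 1 = -2
  i = 1 (odd): ∫ x^1 ρ_sc = 0 (vanishes)
  i = 2 (even): a_2 · C_{1} = 2 · 1 = 2
  i = 3 (odd): ∫ x^3 ρ_sc = 0 (vanishes)
  i = 4 (even): a_4 · C_{2} = -5 · 2 = -10
  i = 5 (odd): ∫ x^5 ρ_sc = 0 (vanishes)

Summing the contributions: ∫_{−2}^{2} p(x) ρ_sc(x) dx = (-2) + 2 + (-10) = -10.


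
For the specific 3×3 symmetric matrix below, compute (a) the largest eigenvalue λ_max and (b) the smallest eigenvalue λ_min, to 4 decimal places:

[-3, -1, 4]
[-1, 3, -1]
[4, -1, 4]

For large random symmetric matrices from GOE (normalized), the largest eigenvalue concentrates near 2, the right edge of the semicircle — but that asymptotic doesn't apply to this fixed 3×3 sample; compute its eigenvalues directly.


Since M is real symmetric, all three eigenvalues are real; they are the roots of det(λI − M) = λ³ − (tr M) λ² + s λ − det M, where s is the sum of the principal 2×2 minors.
tr M = -3 + 3 + 4 = 4.
s = ((-3)·3 − (-1)²) + ((-3)·4 − 4²) + (3·4 − (-1)²) = -10 + (-28) + 11 = -27.
det M (expand along row 1) = (-3)·11 − (-1)·0 + 4·(-11) = -77.
Characteristic polynomial: λ³ − 4λ² − 27λ + 77 = 0.
Substitute λ = y + (tr M)/3 = y + 1.333333 to remove the quadratic term: y³ + p·y + q = 0 with p = s − (tr M)²/3 = -32.333333 and q = −2(tr M)³/27 + (tr M)·s/3 − det M = 36.259259.
Three real roots ⇒ use the trigonometric (Viète) form: r = 2√(−p/3) = 6.565905, φ = arccos(3q/(p·r)) = arccos(-0.512383) = 2.108754 rad.
y_k = r·cos(φ/3 − 2πk/3) for k = 0, 1, 2 gives y = 5.009517, 1.171094, -6.180611.
λ_k = y_k + 1.333333 gives λ = 6.3429, 2.5044, -4.8473 (check: the sum is 4.0000 = tr M).

Hence λ_max = 6.3429 and λ_min = -4.8473.


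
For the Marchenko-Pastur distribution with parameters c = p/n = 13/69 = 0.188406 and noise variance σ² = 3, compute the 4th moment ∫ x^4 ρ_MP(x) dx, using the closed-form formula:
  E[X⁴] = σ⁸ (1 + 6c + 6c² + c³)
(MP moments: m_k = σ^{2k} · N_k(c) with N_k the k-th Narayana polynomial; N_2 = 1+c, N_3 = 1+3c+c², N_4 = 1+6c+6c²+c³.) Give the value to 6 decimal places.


E[X⁴] = σ⁸ (1 + 6c + 6c² + c³) (fourth MP moment). With σ² = 3 (so σ⁸ = 81) and c = 13/69 = 0.188406: E[X⁴] = 81 · (1 + 6·0.188406 + 6·(0.188406)² + (0.188406)³) = 81 · 2.350103.

So E[X^4] = 190.358346.


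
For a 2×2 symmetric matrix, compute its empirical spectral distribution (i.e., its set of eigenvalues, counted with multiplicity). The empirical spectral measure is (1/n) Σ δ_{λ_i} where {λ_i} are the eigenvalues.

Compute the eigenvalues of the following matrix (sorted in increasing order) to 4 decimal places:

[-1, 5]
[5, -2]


Since M is real symmetric, both eigenvalues are real; they are the roots of det(λI − M) = λ² − (tr M) λ + det M.
tr M = -1 + (-2) = -3.
det M = (-1)·(-2) − 5² = 2 − 25 = -23.
Characteristic polynomial: λ² + 3λ − 23 = 0.
Discriminant Δ = (tr M)² − 4·det M = 9 − (-92) = 101; √Δ = 10.049876.
λ = (tr M ± √Δ)/2 = (-3 ± 10.049876)/2, giving (tr M − √Δ)/2 = -6.5249 and (tr M + √Δ)/2 = 3.5249.

Eigenvalues sorted in increasing order: [-6.5249, 3.5249].


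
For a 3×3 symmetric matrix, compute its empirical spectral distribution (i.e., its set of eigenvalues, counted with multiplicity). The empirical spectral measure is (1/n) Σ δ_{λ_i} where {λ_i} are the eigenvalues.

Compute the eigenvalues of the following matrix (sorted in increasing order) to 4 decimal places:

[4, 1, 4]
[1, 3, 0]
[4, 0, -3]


Since M is real symmetric, all three eigenvalues are real; they are the roots of det(λI − M) = λ³ − (tr M) λ² + s λ − det M, where s is the sum of the principal 2×2 minors.
tr M = 4 + 3 + (-3) = 4.
s = (4·3 − 1²) + (4·(-3) − 4²) + (3·(-3) − 0²) = 11 + (-28) + (-9) = -26.
det M (expand along row 1) = 4·(-9) − 1·(-3) + 4·(-12) = -81.
Characteristic polynomial: λ³ − 4λ² − 26λ + 81 = 0.
Substitute λ = y + (tr M)/3 = y + 1.333333 to remove the quadratic term: y³ + p·y + q = 0 with p = s − (tr M)²/3 = -31.333333 and q = −2(tr M)³/27 + (tr M)·s/3 − det M = 41.592593.
Three real roots ⇒ use the trigonometric (Viète) form: r = 2√(−p/3) = 6.463573, φ = arccos(3q/(p·r)) = arccos(-0.616110) = 2.234590 rad.
y_k = r·cos(φ/3 − 2πk/3) for k = 0, 1, 2 gives y = 4.751893, 1.418519, -6.170412.
λ_k = y_k + 1.333333 gives λ = 6.0852, 2.7519, -4.8371 (check: the sum is 4.0000 = tr M).

Eigenvalues sorted in increasing order: [-4.8371, 2.7519, 6.0852].


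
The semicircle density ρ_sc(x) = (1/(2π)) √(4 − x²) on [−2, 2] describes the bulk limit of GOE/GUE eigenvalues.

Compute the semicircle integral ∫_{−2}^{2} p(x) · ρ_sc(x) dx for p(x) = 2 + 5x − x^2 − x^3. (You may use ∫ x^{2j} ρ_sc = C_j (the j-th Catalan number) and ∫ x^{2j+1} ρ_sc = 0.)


Write p(x) = Σ a_i x^i, split into monomials and integrate each against ρ_sc separately.
Using ∫ x^{2j} ρ_sc = C_j = (1/(j+1)) C(2j, j) (Catalan numbers) and ∫ x^{2j+1} ρ_sc = 0 (odd monomials vanish by symmetry):
  i = 0 (even): a_0 · C_{0} = 2 · 1 = 2
  i = 1 (odd): ∫ x^1 ρ_sc = 0 (vanishes)
  i = 2 (even): a_2 · C_{1} = -1 · 1 = -1
  i = 3 (odd): ∫ x^3 ρ_sc = 0 (vanishes)

Summing the contributions: ∫_{−2}^{2} p(x) ρ_sc(x) dx = 2 + (-1) = 1.
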